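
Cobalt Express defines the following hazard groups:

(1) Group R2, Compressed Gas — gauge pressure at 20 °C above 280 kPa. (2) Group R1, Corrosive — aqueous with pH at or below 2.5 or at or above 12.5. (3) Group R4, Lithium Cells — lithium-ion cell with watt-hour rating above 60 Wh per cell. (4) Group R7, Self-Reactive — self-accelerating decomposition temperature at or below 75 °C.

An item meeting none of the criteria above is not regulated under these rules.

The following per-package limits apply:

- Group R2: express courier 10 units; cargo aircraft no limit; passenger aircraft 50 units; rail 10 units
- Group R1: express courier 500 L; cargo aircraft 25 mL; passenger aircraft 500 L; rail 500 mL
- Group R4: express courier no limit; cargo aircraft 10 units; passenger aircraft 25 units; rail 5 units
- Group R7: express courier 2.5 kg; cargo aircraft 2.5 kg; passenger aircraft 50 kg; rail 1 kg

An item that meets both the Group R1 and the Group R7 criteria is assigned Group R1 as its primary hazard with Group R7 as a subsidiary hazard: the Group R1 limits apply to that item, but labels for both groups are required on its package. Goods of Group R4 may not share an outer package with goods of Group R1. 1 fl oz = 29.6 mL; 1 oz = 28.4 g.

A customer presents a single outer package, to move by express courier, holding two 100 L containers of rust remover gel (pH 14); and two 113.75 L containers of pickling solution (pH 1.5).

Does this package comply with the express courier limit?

With pH 14 (≥ 12.5), the rust remover gel falls in Group R1.
Pickling solution: pH 1.5 ≤ 2.5 → Group R1 (Corrosive).
Total Group R1: (two 100 L containers = 200 L) + (two 113.75 L containers = 227.5 L) = 427.5 L.
That is within the Group R1 express courier limit of 500 L.

Yes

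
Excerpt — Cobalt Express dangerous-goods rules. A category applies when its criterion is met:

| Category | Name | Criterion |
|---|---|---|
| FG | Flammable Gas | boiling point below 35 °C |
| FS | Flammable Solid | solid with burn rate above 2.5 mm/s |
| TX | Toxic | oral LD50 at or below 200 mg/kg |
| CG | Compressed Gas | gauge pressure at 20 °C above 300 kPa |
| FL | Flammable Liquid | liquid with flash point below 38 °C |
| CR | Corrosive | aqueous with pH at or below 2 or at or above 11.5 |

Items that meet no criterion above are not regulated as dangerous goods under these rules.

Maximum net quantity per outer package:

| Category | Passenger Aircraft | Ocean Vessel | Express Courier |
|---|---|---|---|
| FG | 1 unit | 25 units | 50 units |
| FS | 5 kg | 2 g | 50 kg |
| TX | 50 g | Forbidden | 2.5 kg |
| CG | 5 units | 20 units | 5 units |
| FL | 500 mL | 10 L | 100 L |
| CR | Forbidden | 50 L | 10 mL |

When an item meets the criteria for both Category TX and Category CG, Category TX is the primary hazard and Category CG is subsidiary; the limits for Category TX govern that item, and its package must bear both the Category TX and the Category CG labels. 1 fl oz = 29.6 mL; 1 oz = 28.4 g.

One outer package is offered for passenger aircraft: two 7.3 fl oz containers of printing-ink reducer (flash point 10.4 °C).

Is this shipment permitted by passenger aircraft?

The printing-ink reducer has flash point 10.4 °C, which is < 38 °C, so it is Category FL (Flammable Liquid).
Category FL quantity: two 7.3 fl oz containers = 432.16 mL.
432.16 mL ≤ 500 mL (passenger aircraft limit, Category FL) — within limit.

Yes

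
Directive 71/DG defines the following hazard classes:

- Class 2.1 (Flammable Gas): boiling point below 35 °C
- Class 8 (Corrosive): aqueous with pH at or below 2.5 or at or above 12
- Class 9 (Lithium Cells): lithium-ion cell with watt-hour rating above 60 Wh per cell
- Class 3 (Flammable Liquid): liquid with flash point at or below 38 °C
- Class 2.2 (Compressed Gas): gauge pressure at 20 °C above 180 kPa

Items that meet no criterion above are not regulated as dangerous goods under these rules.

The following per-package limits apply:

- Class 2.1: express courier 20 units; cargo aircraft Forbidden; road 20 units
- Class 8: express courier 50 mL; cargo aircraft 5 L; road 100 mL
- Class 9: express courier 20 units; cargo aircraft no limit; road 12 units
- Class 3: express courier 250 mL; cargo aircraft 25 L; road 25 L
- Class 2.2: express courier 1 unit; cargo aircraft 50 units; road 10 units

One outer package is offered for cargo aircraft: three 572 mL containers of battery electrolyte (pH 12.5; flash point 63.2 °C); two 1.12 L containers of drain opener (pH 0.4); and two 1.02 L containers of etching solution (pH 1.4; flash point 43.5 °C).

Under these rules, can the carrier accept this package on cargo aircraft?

No

pH 12.5 meets the Class 8 criterion (Corrosive), so the battery electrolyte is Class 8.
The drain opener has pH 0.4, which is ≤ 2.5, so it is Class 8 (Corrosive).
The etching solution has pH 1.4, which is ≤ 2.5, so it is Class 8 (Corrosive).
Class 8 net quantity: (three 572 mL containers = 1.716 L) + (two 1.12 L containers = 2.24 L) + (two 1.02 L containers = 2.04 L) = 5.996 L.
5.996 L > 5 L (cargo aircraft limit, Class 8) — over the limit.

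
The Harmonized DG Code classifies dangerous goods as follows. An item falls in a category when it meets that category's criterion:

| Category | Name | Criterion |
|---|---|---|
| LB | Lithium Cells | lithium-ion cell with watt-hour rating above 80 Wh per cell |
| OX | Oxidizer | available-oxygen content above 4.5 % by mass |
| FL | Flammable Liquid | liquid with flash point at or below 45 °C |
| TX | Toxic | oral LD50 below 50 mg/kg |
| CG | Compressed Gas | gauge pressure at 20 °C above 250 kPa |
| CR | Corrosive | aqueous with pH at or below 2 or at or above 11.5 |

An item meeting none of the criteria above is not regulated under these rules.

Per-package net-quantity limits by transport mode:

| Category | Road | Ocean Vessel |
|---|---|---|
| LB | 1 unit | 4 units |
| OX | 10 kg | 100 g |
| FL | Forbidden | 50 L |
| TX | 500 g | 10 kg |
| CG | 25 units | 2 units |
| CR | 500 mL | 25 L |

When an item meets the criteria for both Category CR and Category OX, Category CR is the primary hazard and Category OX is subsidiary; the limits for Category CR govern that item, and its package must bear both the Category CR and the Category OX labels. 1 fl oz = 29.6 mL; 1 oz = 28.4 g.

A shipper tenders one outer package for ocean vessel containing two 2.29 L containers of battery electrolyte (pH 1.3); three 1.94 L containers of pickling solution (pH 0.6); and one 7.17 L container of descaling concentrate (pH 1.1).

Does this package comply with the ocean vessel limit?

Yes

With pH 1.3 (≤ 2), the battery electrolyte falls in Category CR.
pH 0.6 meets the Category CR criterion (Corrosive), so the pickling solution is Category CR.
pH 1.1 meets the Category CR criterion (Corrosive), so the descaling concentrate is Category CR.
Category CR net quantity: (two 2.29 L containers = 4.58 L) + (three 1.94 L containers = 5.82 L) + 7.17 L = 17.57 L.
That is within the Category CR ocean vessel limit of 25 L.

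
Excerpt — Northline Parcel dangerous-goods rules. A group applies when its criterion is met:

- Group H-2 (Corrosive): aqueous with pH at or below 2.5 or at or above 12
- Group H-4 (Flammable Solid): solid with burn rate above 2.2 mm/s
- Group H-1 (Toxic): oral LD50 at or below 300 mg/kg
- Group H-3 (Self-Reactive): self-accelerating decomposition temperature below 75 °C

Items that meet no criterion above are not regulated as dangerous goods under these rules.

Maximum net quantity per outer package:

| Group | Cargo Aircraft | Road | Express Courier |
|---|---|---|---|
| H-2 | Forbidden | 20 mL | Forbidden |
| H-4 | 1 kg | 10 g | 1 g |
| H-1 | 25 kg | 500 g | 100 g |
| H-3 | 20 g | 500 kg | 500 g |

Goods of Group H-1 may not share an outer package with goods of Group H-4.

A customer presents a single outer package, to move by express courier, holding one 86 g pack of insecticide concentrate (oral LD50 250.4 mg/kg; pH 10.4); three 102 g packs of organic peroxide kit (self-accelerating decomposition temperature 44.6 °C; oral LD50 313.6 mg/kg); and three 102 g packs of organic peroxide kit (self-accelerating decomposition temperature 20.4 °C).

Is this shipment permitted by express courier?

With oral LD50 250.4 mg/kg (≤ 300 mg/kg), the insecticide concentrate falls in Group H-1.
With self-accelerating decomposition temperature 44.6 °C (< 75 °C), the organic peroxide kit falls in Group H-3.
The organic peroxide kit has self-accelerating decomposition temperature 20.4 °C, which is < 75 °C, so it is Group H-3 (Self-Reactive).
Total Group H-3: (three 102 g packs = 306 g) + (three 102 g packs = 306 g) = 612 g.
That exceeds the Group H-3 express courier limit of 500 g.
Group H-1 quantity: 86 g.
86 g is within the express courier limit of 100 g for Group H-1.
The segregation rule (Group H-1 with Group H-4) does not apply to Group H-3 with Group H-1.

No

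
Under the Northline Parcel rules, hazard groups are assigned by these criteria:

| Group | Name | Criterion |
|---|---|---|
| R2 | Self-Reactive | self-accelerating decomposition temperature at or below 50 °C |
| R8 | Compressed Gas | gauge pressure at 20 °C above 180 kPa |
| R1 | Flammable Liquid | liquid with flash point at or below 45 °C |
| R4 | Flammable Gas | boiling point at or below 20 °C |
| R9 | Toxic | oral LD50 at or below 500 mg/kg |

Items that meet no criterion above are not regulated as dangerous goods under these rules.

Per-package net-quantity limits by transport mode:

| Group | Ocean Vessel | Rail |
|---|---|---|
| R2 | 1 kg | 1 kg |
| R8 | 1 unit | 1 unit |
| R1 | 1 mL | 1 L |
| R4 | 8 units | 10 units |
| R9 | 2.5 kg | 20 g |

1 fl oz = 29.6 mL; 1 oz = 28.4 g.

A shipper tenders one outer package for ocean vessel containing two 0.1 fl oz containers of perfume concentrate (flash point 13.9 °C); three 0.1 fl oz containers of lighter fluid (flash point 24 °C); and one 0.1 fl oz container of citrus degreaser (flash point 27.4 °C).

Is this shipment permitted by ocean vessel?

No

Perfume concentrate: flash point 13.9 °C ≤ 45 °C → Group R1 (Flammable Liquid).
The lighter fluid has flash point 24 °C, which is ≤ 45 °C, so it is Group R1 (Flammable Liquid).
With flash point 27.4 °C (≤ 45 °C), the citrus degreaser falls in Group R1.
Group R1 net quantity: (two 0.1 fl oz containers = 5.92 mL) + (three 0.1 fl oz containers = 8.88 mL) + (one 0.1 fl oz container = 2.96 mL) = 17.76 mL.
17.76 mL exceeds the ocean vessel limit of 1 mL for Group R1.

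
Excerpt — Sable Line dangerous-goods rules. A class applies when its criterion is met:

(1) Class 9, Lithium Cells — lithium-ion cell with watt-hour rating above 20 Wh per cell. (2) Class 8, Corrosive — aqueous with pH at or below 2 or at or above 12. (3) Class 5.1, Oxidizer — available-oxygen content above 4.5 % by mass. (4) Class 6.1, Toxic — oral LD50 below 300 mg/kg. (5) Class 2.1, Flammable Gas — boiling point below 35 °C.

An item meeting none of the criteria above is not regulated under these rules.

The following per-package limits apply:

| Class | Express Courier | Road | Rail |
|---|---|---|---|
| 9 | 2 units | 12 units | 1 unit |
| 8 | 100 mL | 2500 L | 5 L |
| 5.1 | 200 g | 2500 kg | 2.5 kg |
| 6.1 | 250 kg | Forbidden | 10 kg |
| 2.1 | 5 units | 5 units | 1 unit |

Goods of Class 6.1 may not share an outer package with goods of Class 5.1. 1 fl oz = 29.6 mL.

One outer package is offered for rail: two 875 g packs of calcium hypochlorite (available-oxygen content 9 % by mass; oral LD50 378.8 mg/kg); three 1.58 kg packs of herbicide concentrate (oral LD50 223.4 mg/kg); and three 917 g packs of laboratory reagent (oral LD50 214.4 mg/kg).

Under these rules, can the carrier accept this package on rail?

No

The calcium hypochlorite has available-oxygen content 9 % by mass, which is > 4.5 % by mass, so it is Class 5.1 (Oxidizer).
The herbicide concentrate has oral LD50 223.4 mg/kg, which is < 300 mg/kg, so it is Class 6.1 (Toxic).
With oral LD50 214.4 mg/kg (< 300 mg/kg), the laboratory reagent falls in Class 6.1.
Class 6.1 net quantity: (three 1.58 kg packs = 4.74 kg) + (three 917 g packs = 2.751 kg) = 7.491 kg.
That is within the Class 6.1 rail limit of 10 kg.
Class 5.1 quantity: two 875 g packs = 1.75 kg.
1.75 kg is within the rail limit of 2.5 kg for Class 5.1.
Class 6.1 and Class 5.1 may not share an outer package.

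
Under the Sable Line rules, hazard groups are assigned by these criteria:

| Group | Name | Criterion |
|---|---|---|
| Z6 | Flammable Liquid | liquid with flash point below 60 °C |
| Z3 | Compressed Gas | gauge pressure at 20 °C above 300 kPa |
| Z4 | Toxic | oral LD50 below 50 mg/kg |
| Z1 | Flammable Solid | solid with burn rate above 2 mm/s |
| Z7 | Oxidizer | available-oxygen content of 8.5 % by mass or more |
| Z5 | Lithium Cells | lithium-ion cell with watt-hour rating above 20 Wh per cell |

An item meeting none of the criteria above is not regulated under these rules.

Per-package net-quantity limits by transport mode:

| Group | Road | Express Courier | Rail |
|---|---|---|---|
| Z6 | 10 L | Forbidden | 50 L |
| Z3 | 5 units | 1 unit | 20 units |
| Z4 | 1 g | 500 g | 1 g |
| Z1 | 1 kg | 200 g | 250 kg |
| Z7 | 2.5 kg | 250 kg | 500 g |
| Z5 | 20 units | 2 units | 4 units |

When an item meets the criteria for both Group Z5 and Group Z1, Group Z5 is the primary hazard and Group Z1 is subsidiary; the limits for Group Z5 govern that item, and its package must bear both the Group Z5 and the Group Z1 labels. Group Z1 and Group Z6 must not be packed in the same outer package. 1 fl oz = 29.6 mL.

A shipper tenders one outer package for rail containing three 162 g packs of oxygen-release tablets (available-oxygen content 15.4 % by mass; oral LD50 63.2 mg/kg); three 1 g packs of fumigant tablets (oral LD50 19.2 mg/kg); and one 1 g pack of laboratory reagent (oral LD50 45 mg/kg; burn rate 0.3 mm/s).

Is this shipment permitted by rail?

No

Available-oxygen content 15.4 % by mass meets the Group Z7 criterion (Oxidizer), so the oxygen-release tablets are Group Z7.
Oral LD50 19.2 mg/kg meets the Group Z4 criterion (Toxic), so the fumigant tablets are Group Z4.
The laboratory reagent has oral LD50 45 mg/kg, which is < 50 mg/kg, so it is Group Z4 (Toxic).
Group Z4 net quantity: (three 1 g packs = 3 g) + 1 g = 4 g.
That exceeds the Group Z4 rail limit of 1 g.
Group Z7 quantity: three 162 g packs = 486 g.
That is within the Group Z7 rail limit of 500 g.
The segregation rule (Group Z1 with Group Z6) does not apply to Group Z4 with Group Z7.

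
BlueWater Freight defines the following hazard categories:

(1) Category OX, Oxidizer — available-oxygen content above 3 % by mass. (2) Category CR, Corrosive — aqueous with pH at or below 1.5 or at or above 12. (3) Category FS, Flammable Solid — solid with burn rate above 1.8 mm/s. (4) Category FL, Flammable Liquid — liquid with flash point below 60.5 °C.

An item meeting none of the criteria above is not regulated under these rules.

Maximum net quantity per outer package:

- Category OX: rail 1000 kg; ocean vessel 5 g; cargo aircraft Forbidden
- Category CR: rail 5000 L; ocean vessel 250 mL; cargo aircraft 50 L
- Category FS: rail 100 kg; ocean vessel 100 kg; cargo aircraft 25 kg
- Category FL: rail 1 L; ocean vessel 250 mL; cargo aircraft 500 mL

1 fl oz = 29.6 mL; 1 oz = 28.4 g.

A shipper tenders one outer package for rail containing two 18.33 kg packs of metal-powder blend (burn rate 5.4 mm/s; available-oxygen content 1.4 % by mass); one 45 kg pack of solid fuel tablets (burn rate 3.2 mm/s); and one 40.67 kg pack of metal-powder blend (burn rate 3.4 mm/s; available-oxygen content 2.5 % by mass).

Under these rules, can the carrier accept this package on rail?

No

Burn rate 5.4 mm/s meets the Category FS criterion (Flammable Solid), so the metal-powder blend is Category FS.
Burn rate 3.2 mm/s meets the Category FS criterion (Flammable Solid), so the solid fuel tablets are Category FS.
With burn rate 3.4 mm/s (> 1.8 mm/s), the metal-powder blend falls in Category FS.
Category FS net quantity: (two 18.33 kg packs = 36.66 kg) + 45 kg + 40.67 kg = 122.33 kg.
122.33 kg > 100 kg (rail limit, Category FS) — over the limit.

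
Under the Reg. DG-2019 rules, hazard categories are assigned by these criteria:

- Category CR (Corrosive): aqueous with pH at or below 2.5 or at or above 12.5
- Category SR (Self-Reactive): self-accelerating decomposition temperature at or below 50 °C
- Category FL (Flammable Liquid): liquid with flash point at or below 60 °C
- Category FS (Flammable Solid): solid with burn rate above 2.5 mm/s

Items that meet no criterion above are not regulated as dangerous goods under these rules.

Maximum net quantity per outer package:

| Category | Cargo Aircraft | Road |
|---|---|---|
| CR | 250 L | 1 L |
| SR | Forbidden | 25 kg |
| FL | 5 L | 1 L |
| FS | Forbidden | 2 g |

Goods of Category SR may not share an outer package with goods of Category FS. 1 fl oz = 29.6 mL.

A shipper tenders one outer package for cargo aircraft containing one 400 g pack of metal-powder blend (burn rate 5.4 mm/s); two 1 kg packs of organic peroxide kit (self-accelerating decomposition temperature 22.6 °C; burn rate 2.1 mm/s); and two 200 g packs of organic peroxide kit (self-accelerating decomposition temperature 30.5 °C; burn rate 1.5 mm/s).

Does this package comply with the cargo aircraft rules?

With burn rate 5.4 mm/s (> 2.5 mm/s), the metal-powder blend falls in Category FS.
Organic peroxide kit: self-accelerating decomposition temperature 22.6 °C ≤ 50 °C → Category SR (Self-Reactive).
Organic peroxide kit: self-accelerating decomposition temperature 30.5 °C ≤ 50 °C → Category SR (Self-Reactive).
Category SR net quantity: (two 1 kg packs = 2 kg) + (two 200 g packs = 400 g) = 2.4 kg.
By cargo aircraft, Category SR is Forbidden regardless of quantity.
Category FS quantity: 400 g.
By cargo aircraft, Category FS is Forbidden regardless of quantity.
Category SR and Category FS may not share an outer package.

No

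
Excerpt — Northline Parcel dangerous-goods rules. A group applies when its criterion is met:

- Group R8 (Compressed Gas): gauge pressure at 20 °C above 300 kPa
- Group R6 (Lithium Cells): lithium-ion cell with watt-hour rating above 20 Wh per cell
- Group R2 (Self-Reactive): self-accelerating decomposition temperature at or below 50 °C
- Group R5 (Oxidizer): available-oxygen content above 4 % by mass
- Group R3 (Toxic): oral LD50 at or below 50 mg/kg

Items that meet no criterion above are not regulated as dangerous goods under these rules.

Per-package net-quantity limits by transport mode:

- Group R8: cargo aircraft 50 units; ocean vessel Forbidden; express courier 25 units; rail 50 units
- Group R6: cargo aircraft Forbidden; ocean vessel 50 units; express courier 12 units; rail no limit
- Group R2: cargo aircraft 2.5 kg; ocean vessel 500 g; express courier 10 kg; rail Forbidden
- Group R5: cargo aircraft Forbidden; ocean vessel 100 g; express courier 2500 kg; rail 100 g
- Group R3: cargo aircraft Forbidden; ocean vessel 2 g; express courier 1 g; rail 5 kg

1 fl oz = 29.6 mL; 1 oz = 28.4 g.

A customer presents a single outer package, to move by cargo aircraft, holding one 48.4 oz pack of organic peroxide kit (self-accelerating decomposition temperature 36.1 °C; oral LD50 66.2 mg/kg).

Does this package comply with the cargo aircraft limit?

Self-accelerating decomposition temperature 36.1 °C meets the Group R2 criterion (Self-Reactive), so the organic peroxide kit is Group R2.
Group R2 quantity: one 48.4 oz pack = 1374.56 g.
1374.56 g ≤ 2.5 kg (cargo aircraft limit, Group R2) — within limit.

Yes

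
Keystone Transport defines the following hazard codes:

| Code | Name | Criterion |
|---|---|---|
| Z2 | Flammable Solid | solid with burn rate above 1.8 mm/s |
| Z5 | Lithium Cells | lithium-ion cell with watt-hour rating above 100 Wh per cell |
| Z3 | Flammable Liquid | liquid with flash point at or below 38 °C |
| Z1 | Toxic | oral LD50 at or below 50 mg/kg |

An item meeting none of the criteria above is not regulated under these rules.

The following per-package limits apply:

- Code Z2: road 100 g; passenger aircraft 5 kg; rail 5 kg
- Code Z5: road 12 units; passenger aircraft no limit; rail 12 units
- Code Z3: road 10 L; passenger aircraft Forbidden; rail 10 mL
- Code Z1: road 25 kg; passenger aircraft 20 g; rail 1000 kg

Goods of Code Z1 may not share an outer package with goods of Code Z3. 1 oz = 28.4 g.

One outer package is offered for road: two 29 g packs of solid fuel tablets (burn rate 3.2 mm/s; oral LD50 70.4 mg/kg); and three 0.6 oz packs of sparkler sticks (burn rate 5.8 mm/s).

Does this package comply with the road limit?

No

Solid fuel tablets: burn rate 3.2 mm/s > 1.8 mm/s → Code Z2 (Flammable Solid).
Sparkler sticks: burn rate 5.8 mm/s > 1.8 mm/s → Code Z2 (Flammable Solid).
Total Code Z2: (two 29 g packs = 58 g) + (three 0.6 oz packs = 51.12 g) = 109.12 g.
109.12 g exceeds the road limit of 100 g for Code Z2.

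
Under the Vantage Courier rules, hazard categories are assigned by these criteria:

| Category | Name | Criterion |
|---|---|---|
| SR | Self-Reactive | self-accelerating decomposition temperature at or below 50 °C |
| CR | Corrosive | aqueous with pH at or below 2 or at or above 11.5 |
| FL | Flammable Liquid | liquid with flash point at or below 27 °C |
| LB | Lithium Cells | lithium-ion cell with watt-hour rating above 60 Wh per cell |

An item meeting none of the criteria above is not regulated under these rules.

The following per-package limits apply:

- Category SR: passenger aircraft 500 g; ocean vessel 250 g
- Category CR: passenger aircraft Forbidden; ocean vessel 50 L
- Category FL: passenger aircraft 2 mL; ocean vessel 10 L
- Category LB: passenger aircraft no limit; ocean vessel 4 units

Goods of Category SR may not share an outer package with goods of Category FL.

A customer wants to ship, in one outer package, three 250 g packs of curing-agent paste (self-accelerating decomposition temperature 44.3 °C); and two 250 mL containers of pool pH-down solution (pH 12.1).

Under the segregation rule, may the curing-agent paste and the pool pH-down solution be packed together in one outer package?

With self-accelerating decomposition temperature 44.3 °C (≤ 50 °C), the curing-agent paste falls in Category SR.
Pool pH-down solution: pH 12.1 ≥ 11.5 → Category CR (Corrosive).
No segregation rule bars Category SR with Category CR.

Yes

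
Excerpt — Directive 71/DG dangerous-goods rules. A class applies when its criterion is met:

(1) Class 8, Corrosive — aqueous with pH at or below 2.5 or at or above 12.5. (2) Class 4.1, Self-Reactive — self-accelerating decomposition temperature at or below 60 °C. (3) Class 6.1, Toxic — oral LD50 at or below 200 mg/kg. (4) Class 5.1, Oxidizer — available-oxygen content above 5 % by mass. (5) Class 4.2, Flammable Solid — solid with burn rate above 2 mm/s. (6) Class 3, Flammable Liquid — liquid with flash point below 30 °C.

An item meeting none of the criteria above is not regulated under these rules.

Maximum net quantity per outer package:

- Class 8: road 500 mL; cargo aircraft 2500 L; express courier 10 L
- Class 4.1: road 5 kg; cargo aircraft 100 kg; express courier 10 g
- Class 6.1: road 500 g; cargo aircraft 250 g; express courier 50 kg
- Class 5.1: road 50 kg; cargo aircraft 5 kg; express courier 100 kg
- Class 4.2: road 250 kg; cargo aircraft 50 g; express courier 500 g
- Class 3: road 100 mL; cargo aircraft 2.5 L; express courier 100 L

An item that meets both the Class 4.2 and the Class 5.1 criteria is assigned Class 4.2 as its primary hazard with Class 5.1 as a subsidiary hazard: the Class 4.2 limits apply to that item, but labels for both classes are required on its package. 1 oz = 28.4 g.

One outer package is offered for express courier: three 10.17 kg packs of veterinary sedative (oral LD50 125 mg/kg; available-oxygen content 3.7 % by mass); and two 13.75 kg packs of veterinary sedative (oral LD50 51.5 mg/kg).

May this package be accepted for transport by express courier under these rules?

Veterinary sedative: oral LD50 125 mg/kg ≤ 200 mg/kg → Class 6.1 (Toxic).
Oral LD50 51.5 mg/kg meets the Class 6.1 criterion (Toxic), so the veterinary sedative is Class 6.1.
Total Class 6.1: (three 10.17 kg packs = 30.51 kg) + (two 13.75 kg packs = 27.5 kg) = 58.01 kg.
That exceeds the Class 6.1 express courier limit of 50 kg.

No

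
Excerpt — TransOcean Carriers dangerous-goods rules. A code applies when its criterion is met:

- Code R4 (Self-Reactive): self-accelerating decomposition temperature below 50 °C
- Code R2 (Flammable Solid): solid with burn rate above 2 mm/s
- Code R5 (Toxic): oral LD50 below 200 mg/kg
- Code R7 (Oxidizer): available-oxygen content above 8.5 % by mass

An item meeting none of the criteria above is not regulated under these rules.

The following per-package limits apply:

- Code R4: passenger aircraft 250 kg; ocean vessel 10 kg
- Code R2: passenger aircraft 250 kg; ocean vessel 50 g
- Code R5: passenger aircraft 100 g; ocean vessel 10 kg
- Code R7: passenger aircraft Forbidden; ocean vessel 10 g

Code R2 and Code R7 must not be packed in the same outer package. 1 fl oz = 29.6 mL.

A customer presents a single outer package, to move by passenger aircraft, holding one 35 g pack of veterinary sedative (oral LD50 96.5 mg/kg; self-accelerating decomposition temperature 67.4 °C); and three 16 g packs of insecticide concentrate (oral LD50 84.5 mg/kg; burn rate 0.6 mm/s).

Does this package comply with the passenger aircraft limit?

Yes

With oral LD50 96.5 mg/kg (< 200 mg/kg), the veterinary sedative falls in Code R5.
The insecticide concentrate has oral LD50 84.5 mg/kg, which is < 200 mg/kg, so it is Code R5 (Toxic).
Total Code R5: 35 g + (three 16 g packs = 48 g) = 83 g.
That is within the Code R5 passenger aircraft limit of 100 g.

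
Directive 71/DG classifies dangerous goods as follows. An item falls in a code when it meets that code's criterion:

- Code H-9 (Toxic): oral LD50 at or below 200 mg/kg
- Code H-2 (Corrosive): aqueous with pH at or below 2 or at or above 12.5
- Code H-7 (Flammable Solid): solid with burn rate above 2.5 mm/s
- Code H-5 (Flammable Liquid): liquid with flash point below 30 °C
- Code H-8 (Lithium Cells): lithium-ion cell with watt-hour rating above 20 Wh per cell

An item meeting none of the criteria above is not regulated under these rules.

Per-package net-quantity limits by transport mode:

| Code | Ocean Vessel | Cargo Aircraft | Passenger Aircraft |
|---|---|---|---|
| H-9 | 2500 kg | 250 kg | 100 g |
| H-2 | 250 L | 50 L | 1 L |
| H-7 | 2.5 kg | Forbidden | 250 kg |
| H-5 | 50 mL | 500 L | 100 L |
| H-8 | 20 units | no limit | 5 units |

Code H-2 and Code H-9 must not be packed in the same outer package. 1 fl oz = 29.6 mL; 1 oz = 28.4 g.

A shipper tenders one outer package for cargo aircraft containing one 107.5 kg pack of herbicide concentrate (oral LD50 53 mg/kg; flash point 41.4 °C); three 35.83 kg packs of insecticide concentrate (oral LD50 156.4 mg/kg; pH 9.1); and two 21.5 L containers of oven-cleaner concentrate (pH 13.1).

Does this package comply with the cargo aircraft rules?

With oral LD50 53 mg/kg (≤ 200 mg/kg), the herbicide concentrate falls in Code H-9.
Oral LD50 156.4 mg/kg meets the Code H-9 criterion (Toxic), so the insecticide concentrate is Code H-9.
Oven-cleaner concentrate: pH 13.1 ≥ 12.5 → Code H-2 (Corrosive).
Code H-2 quantity: two 21.5 L containers = 43 L.
That is within the Code H-2 cargo aircraft limit of 50 L.
Total Code H-9: 107.5 kg + (three 35.83 kg packs = 107.49 kg) = 214.99 kg.
214.99 kg ≤ 250 kg (cargo aircraft limit, Code H-9) — within limit.
Code H-2 and Code H-9 may not share an outer package.

No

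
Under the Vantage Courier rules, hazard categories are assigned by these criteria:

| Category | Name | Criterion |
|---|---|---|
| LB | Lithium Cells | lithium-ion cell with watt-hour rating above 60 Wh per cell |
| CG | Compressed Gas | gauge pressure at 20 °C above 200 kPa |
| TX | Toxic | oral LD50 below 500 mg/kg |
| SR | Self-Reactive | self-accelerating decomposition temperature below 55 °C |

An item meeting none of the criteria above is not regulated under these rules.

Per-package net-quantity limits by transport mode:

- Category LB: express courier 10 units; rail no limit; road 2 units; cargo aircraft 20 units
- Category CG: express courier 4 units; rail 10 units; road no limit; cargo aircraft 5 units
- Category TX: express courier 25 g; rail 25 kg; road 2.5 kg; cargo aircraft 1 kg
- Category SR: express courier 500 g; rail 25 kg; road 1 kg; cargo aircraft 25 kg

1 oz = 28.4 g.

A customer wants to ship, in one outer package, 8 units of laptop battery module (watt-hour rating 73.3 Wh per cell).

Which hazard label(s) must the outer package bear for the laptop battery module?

The laptop battery module has watt-hour rating 73.3 Wh per cell, which is > 60 Wh per cell, so it is Category LB (Lithium Cells).
Only the Category LB label is required.

Category LB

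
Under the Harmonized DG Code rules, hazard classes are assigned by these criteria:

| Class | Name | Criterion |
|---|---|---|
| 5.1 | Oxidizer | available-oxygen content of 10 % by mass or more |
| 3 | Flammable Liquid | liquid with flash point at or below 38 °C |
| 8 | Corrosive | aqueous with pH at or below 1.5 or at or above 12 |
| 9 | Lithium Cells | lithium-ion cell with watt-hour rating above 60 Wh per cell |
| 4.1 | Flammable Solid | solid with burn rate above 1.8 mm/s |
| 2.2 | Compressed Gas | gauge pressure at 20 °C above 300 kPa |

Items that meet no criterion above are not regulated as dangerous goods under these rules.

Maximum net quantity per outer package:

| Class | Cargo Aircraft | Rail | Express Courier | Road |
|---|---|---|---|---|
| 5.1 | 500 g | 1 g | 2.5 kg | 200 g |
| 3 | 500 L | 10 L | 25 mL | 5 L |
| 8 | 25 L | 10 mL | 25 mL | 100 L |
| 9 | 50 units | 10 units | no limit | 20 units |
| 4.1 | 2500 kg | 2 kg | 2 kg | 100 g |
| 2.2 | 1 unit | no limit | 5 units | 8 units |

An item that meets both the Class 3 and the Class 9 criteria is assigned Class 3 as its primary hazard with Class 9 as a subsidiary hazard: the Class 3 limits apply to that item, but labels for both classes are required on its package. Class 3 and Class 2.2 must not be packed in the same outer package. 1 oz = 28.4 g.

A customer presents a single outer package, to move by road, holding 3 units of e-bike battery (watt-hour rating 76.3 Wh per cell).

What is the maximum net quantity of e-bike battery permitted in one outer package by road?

The e-bike battery has watt-hour rating 76.3 Wh per cell, which is > 60 Wh per cell, so it is Class 9 (Lithium Cells).
The road limit for Class 9 is 20 units.

20 units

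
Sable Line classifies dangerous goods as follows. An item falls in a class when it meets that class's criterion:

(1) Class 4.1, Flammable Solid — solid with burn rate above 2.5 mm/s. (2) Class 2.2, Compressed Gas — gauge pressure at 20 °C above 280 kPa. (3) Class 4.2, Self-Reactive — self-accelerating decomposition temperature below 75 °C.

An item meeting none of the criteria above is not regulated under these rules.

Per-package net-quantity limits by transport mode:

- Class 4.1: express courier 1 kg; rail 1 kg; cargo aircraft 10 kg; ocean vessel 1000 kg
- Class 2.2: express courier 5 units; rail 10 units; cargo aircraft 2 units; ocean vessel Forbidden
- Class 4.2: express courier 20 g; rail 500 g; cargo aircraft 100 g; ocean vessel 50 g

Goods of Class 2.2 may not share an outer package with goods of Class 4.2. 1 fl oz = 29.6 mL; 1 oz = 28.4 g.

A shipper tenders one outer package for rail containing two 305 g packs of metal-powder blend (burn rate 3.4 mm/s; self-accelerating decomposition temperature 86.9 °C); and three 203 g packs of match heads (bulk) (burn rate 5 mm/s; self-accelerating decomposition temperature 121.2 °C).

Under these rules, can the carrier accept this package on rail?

No

The metal-powder blend has burn rate 3.4 mm/s, which is > 2.5 mm/s, so it is Class 4.1 (Flammable Solid).
Burn rate 5 mm/s meets the Class 4.1 criterion (Flammable Solid), so the match heads (bulk) are Class 4.1.
Class 4.1 net quantity: (two 305 g packs = 610 g) + (three 203 g packs = 609 g) = 1.219 kg.
1.219 kg exceeds the rail limit of 1 kg for Class 4.1.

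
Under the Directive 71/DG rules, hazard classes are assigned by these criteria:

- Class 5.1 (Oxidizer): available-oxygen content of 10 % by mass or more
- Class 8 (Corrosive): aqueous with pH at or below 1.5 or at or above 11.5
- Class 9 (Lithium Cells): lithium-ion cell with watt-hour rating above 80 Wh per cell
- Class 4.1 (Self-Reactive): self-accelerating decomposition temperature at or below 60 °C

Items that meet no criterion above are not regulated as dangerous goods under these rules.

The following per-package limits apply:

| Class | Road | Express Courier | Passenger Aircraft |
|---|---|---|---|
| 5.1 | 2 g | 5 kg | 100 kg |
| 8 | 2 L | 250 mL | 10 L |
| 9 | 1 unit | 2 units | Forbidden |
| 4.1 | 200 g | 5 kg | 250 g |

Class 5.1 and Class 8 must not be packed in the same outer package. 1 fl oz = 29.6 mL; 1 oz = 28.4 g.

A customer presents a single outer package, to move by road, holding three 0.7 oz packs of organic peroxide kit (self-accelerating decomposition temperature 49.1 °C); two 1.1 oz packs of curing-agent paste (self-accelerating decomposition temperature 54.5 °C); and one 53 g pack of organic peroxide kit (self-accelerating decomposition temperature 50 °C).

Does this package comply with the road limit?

With self-accelerating decomposition temperature 49.1 °C (≤ 60 °C), the organic peroxide kit falls in Class 4.1.
The curing-agent paste has self-accelerating decomposition temperature 54.5 °C, which is ≤ 60 °C, so it is Class 4.1 (Self-Reactive).
The organic peroxide kit has self-accelerating decomposition temperature 50 °C, which is ≤ 60 °C, so it is Class 4.1 (Self-Reactive).
Total Class 4.1: (three 0.7 oz packs = 59.64 g) + (two 1.1 oz packs = 62.48 g) + 53 g = 175.12 g.
That is within the Class 4.1 road limit of 200 g.

Yes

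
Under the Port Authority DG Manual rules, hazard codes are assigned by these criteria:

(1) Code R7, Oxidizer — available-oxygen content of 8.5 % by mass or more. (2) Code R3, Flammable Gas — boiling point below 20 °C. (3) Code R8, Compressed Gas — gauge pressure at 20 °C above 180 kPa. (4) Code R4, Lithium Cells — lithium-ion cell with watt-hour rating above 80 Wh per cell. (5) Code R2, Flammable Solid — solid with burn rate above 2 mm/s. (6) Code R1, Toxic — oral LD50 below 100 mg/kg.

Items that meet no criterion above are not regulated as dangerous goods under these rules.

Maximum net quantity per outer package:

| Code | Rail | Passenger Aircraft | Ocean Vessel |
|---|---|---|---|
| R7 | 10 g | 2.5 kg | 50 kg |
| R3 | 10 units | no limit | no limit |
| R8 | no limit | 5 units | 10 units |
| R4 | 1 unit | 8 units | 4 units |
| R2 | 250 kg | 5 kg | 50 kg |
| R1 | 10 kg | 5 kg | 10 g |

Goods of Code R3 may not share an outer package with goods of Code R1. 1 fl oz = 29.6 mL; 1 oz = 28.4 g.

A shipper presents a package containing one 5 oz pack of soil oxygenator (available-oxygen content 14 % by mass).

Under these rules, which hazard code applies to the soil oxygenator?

The soil oxygenator has available-oxygen content 14 % by mass, which is ≥ 8.5 % by mass, so it is Code R7 (Oxidizer).

Code R7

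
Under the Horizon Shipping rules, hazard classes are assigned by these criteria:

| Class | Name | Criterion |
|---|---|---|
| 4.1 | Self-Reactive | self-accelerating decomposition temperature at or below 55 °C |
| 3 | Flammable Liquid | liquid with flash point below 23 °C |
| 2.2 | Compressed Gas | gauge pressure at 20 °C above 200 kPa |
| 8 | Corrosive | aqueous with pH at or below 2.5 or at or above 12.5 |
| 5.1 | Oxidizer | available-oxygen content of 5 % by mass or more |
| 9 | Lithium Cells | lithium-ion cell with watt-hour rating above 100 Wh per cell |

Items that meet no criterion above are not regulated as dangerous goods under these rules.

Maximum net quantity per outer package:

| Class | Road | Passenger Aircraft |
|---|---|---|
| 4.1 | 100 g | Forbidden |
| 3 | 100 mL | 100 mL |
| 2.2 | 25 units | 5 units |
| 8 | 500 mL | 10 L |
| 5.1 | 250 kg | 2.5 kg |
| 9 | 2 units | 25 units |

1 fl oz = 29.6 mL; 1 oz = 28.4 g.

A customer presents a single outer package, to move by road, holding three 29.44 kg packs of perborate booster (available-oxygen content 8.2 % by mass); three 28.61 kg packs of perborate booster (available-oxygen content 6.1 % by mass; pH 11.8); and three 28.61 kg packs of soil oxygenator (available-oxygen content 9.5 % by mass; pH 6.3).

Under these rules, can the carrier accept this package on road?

No

With available-oxygen content 8.2 % by mass (≥ 5 % by mass), the perborate booster falls in Class 5.1.
The perborate booster has available-oxygen content 6.1 % by mass, which is ≥ 5 % by mass, so it is Class 5.1 (Oxidizer).
Available-oxygen content 9.5 % by mass meets the Class 5.1 criterion (Oxidizer), so the soil oxygenator is Class 5.1.
Class 5.1 net quantity: (three 29.44 kg packs = 88.32 kg) + (three 28.61 kg packs = 85.83 kg) + (three 28.61 kg packs = 85.83 kg) = 259.98 kg.
That exceeds the Class 5.1 road limit of 250 kg.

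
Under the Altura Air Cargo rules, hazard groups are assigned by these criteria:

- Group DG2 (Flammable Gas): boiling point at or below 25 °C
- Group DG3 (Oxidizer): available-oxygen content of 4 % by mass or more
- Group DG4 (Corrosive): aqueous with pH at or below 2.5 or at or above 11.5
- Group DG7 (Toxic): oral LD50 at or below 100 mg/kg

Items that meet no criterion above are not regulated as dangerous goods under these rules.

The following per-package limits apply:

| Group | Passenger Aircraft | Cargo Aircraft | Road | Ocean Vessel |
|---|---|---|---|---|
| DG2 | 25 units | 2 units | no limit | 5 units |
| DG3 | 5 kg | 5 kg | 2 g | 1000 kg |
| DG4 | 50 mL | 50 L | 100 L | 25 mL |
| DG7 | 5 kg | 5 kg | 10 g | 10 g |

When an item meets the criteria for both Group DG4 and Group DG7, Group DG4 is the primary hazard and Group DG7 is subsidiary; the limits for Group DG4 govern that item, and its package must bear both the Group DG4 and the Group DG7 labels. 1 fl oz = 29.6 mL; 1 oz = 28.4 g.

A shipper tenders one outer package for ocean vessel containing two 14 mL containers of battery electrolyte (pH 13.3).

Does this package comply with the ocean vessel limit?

No

With pH 13.3 (≥ 11.5), the battery electrolyte falls in Group DG4.
Group DG4 quantity: two 14 mL containers = 28 mL.
That exceeds the Group DG4 ocean vessel limit of 25 mL.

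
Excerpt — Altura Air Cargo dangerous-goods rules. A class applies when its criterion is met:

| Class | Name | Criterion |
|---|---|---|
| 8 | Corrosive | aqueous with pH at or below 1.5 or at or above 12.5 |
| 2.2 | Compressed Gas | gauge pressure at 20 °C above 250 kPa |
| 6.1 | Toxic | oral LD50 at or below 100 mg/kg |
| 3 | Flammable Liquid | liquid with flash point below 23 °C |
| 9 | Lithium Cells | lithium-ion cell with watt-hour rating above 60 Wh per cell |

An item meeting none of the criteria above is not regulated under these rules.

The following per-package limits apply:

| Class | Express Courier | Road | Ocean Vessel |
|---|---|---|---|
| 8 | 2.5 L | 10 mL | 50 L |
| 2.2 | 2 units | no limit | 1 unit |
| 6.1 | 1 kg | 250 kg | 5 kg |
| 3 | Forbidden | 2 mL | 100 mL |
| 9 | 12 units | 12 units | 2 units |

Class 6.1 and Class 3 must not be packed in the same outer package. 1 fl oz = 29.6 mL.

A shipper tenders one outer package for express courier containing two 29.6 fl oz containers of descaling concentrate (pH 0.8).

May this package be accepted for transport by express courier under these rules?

Yes

Descaling concentrate: pH 0.8 ≤ 1.5 → Class 8 (Corrosive).
Class 8 quantity: two 29.6 fl oz containers = 1752.32 mL.
1752.32 mL ≤ 2.5 L (express courier limit, Class 8) — within limit.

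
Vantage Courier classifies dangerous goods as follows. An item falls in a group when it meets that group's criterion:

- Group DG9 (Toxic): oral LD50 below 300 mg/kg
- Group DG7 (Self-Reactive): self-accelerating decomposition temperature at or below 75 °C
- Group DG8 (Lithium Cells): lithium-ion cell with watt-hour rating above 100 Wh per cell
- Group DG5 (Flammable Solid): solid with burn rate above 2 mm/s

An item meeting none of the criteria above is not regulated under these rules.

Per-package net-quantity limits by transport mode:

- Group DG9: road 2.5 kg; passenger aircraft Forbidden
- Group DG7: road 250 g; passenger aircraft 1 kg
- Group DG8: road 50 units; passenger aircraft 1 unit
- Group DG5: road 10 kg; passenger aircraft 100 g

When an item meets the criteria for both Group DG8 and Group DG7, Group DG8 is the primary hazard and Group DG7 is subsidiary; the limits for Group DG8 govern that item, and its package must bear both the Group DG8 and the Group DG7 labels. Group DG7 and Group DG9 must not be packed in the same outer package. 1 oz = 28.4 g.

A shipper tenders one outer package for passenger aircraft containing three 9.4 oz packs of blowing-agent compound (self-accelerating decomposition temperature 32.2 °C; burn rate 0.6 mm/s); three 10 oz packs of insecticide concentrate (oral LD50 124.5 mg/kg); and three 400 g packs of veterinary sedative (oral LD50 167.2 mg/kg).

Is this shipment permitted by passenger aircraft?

No

Self-accelerating decomposition temperature 32.2 °C meets the Group DG7 criterion (Self-Reactive), so the blowing-agent compound is Group DG7.
Oral LD50 124.5 mg/kg meets the Group DG9 criterion (Toxic), so the insecticide concentrate is Group DG9.
With oral LD50 167.2 mg/kg (< 300 mg/kg), the veterinary sedative falls in Group DG9.
Group DG7 quantity: three 9.4 oz packs = 800.88 g.
800.88 g ≤ 1 kg (passenger aircraft limit, Group DG7) — within limit.
Group DG9 net quantity: (three 10 oz packs = 852 g) + (three 400 g packs = 1.2 kg) = 2.052 kg.
By passenger aircraft, Group DG9 is Forbidden regardless of quantity.
Group DG7 and Group DG9 may not share an outer package.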